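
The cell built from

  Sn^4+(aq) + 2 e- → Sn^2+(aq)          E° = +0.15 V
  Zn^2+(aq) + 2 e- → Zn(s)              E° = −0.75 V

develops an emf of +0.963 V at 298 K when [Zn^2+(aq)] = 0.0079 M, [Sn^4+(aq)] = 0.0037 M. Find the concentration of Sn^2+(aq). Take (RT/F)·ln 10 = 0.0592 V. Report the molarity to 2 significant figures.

With Sn⁴⁺/Sn²⁺ at the cathode and Zn²⁺/Zn at the anode, E°cell = +0.15 − (−0.75) = +0.90 V (n = 2).
Since E = E° − (0.0592/n)·log Q, log Q = n(E° − E)/0.0592 = −2.128.
The balanced reaction is Sn^4+(aq) + Zn(s) → Sn^2+(aq) + Zn^2+(aq), so Q = ([Sn^2+(aq)]·[Zn^2+(aq)]) / [Sn^4+(aq)].
Solving for the unknown gives log [Sn^2+(aq)] = −2.457, so [Sn^2+(aq)] ≈ 0.0035 M.

0.0035 M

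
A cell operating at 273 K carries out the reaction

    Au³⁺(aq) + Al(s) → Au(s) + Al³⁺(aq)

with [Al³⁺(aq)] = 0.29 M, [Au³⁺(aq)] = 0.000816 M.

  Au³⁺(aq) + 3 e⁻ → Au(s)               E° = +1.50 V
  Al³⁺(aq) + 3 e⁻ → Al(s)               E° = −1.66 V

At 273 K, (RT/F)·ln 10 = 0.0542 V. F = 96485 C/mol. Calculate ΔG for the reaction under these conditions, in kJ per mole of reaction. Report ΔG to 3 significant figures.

−901 kJ/mol

With Au³⁺/Au reduced at the cathode, E°cell = +1.50 − (−1.66) = +3.16 V and n = 3.
The reaction quotient is [Al³⁺(aq)] / [Au³⁺(aq)] = 355; by Nernst, E = +3.16 − (0.0542/3)(2.551) = +3.1139 V.
ΔG = −nFE = −(3)(96485)(+3.1139) J/mol = −901 kJ/mol.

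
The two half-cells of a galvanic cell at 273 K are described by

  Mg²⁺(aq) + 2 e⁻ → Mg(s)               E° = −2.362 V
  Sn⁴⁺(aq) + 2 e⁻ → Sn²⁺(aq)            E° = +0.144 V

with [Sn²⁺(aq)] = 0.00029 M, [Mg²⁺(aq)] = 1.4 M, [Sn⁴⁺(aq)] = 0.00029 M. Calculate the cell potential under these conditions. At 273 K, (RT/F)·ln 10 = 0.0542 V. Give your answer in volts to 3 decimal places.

+2.502 V

The Sn⁴⁺/Sn²⁺ couple has the more positive E°, so it is the cathode; Mg²⁺/Mg is the anode.
E°cell = +0.144 − (−2.362) = +2.506 V, with n = 2 electrons transferred.
For the overall reaction Sn⁴⁺(aq) + Mg(s) → Sn²⁺(aq) + Mg²⁺(aq), Q = ([Sn²⁺(aq)]·[Mg²⁺(aq)]) / [Sn⁴⁺(aq)] = 1.4, giving log Q = 0.146.
E = E° − (0.0542/n)·log Q = +2.506 − (0.0542/2)(0.146) = +2.502 V.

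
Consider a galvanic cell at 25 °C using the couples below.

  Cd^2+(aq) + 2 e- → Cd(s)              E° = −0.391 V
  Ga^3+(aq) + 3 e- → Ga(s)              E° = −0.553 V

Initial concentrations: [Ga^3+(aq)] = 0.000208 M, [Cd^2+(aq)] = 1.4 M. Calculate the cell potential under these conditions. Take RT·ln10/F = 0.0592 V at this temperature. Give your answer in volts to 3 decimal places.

Since E°(Cd²⁺/Cd) > E°(Ga³⁺/Ga), Cd²⁺/Cd serves as the cathode.
The standard potential is −0.391 − (−0.553) = +0.162 V and the balanced reaction transfers n = 6 electrons.
For the overall reaction 3 Cd^2+(aq) + 2 Ga(s) → 3 Cd(s) + 2 Ga^3+(aq), Q = [Ga^3+(aq)]^2 / [Cd^2+(aq)]^3 = 1.58×10^−8, giving log Q = −7.802.
By the Nernst equation, E = +0.162 − (0.0592/6)·(−7.802) = +0.239 V.

+0.239 V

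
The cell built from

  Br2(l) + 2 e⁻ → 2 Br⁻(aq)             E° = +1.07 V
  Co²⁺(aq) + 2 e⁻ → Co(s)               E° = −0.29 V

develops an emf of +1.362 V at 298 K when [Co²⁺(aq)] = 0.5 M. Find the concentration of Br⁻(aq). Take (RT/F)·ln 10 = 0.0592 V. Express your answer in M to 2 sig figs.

With Br₂/Br⁻ at the cathode and Co²⁺/Co at the anode, E°cell = +1.07 − (−0.29) = +1.36 V (n = 2).
From the Nernst equation, log Q = n(E° − E)/0.0592 = 2·(+1.36 − (+1.362))/0.0592 = −0.068.
For Br2(l) + Co(s) → 2 Br⁻(aq) + Co²⁺(aq), the reaction quotient is Q = [Br⁻(aq)]^2·[Co²⁺(aq)].
Solving for the unknown gives log [Br⁻(aq)] = 0.117, so [Br⁻(aq)] ≈ 1.3 M.

1.3 M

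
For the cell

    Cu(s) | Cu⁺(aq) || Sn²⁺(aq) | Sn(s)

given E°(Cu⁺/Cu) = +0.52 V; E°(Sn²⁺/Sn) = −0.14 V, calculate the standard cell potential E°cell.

By convention the left-hand electrode in cell notation is the anode (oxidation) and the right-hand electrode is the cathode (reduction).
E°cell = E°(right) − E°(left) = −0.14 − (+0.52) = −0.66 V.
The negative sign shows that, as written, the cell would require an external voltage to drive the reaction.

−0.66 V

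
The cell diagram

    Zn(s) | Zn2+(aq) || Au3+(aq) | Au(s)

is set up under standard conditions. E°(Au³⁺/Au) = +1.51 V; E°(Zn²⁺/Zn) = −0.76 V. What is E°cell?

By convention the left-hand electrode in cell notation is the anode (oxidation) and the right-hand electrode is the cathode (reduction).
E°cell = E°(right) − E°(left) = +1.51 − (−0.76) = +2.27 V.

+2.27 V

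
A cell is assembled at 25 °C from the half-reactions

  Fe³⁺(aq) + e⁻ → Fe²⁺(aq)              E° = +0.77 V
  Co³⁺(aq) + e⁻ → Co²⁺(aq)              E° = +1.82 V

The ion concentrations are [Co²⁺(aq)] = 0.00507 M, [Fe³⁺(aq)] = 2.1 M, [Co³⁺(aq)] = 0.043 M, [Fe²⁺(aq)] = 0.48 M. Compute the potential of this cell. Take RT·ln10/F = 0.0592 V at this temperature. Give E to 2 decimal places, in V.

Since E°(Co³⁺/Co²⁺) > E°(Fe³⁺/Fe²⁺), Co³⁺/Co²⁺ serves as the cathode.
The standard potential is +1.82 − (+0.77) = +1.05 V and the balanced reaction transfers n = 1 electron.
Balancing gives Co³⁺(aq) + Fe²⁺(aq) → Co²⁺(aq) + Fe³⁺(aq); hence Q = ([Co²⁺(aq)]·[Fe³⁺(aq)]) / ([Co³⁺(aq)]·[Fe²⁺(aq)]) = 0.516 (log Q = −0.287).
E = E° − (0.0592/n)·log Q = +1.05 − (0.0592/1)(−0.287) = +1.07 V.

+1.07 V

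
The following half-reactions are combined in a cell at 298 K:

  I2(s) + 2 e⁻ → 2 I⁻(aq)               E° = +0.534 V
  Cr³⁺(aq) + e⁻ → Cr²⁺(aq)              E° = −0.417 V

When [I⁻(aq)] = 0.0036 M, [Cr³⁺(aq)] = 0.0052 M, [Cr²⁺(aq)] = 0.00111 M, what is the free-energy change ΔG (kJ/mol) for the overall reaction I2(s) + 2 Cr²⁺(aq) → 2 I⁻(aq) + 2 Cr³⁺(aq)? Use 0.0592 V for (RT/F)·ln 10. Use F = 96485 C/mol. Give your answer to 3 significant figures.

With I₂/I⁻ reduced at the cathode, E°cell = +0.534 − (−0.417) = +0.951 V and n = 2.
Here Q = ([I⁻(aq)]^2·[Cr³⁺(aq)]^2) / [Cr²⁺(aq)]^2 = 0.000284 (log Q = −3.546), giving E = +0.951 − (0.0592/2)·(−3.546) = +1.0560 V.
Finally ΔG = −nFE = −(2)(96485 C/mol)(+1.0560 V) = −204 kJ/mol.

−204 kJ/mol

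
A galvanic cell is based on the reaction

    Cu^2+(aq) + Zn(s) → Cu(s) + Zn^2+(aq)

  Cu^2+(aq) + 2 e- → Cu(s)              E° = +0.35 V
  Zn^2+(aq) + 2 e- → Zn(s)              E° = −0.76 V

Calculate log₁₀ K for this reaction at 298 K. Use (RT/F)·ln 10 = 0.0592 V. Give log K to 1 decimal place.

The Cu²⁺/Cu couple is reduced (cathode); E°cell = +0.35 − (−0.76) = +1.11 V with n = 2.
At equilibrium E = 0, so log K = nE°cell / 0.0592 = (2)(+1.11) / 0.0592 = 37.5.

log K = 37.5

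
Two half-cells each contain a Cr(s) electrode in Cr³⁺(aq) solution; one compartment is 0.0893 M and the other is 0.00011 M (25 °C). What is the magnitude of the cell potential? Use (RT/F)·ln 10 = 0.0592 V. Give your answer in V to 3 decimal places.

0.057 V

For a concentration cell E°cell = 0, since both electrodes use the same couple.
The compartment with the higher Cr³⁺(aq) concentration (0.0893 M) acts as the cathode; ions are reduced there and produced at the dilute (0.00011 M) anode.
With n = 3, Ecell = −(0.0592/3)·log([dilute]/[conc]) = −(0.0592/3)·log(0.00011/0.0893) = +0.057 V.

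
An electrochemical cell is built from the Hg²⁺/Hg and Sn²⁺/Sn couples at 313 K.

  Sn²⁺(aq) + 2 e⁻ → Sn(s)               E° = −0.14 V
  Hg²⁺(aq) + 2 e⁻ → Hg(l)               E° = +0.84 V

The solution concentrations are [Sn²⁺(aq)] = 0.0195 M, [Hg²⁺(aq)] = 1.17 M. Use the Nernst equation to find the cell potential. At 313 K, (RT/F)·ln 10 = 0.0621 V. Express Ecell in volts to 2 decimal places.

+1.04 V

Hg²⁺/Hg is reduced (cathode, E° = +0.84 V) and Sn²⁺/Sn is oxidized (anode).
E°cell = E°cat − E°an = +0.84 − (−0.14) = +0.98 V; n = 2.
Balancing gives Hg²⁺(aq) + Sn(s) → Hg(l) + Sn²⁺(aq); hence Q = [Sn²⁺(aq)] / [Hg²⁺(aq)] = 0.0167 (log Q = −1.778).
Applying E = E° − (RT ln10/nF)·log Q gives +0.98 − (0.0621/2)(−1.778) = +1.04 V.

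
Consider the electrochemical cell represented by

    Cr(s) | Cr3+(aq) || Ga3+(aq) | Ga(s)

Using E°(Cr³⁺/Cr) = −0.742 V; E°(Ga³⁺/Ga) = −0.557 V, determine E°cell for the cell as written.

+0.185 V

By convention the left-hand electrode in cell notation is the anode (oxidation) and the right-hand electrode is the cathode (reduction).
E°cell = E°(right) − E°(left) = −0.557 − (−0.742) = +0.185 V.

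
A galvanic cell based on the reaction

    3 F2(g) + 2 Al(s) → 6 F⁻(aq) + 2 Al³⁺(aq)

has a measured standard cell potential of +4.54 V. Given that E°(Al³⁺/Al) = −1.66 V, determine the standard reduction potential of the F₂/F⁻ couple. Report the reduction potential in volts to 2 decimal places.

In the reaction as written the F₂/F⁻ couple is reduced (cathode) and Al³⁺/Al is oxidized (anode), so E°cell = E°(F₂/F⁻) − E°(Al³⁺/Al).
E°(F₂/F⁻) = E°cell + E°(anode) = +4.54 + (−1.66) = +2.88 V.

+2.88 V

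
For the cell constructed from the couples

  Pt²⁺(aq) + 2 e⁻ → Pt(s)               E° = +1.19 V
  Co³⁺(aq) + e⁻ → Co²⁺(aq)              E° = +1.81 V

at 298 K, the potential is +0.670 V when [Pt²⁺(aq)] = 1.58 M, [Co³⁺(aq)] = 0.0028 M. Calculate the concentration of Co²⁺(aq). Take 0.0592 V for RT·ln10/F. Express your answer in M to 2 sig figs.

0.00032 M

Co³⁺/Co²⁺ is the cathode (higher E°); E°cell = +1.81 − (+1.19) = +0.62 V with n = 2.
Rearranging E = E° − (0.0592/n)·log Q gives log Q = 2(+0.62 − (+0.670))/0.0592 = −1.689.
Balancing electrons gives 2 Co³⁺(aq) + Pt(s) → 2 Co²⁺(aq) + Pt²⁺(aq); thus Q = ([Co²⁺(aq)]^2·[Pt²⁺(aq)]) / [Co³⁺(aq)]^2.
Isolating [Co²⁺(aq)] in Q = 10^{−1.689} yields log [Co²⁺(aq)] = −3.497, i.e. 0.00032 M.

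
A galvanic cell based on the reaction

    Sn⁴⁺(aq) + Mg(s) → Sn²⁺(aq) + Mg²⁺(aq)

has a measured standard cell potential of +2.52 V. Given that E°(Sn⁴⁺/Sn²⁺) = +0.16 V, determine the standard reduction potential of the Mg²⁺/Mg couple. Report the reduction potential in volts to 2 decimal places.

In the reaction as written the Sn⁴⁺/Sn²⁺ couple is reduced (cathode) and Mg²⁺/Mg is oxidized (anode), so E°cell = E°(Sn⁴⁺/Sn²⁺) − E°(Mg²⁺/Mg).
E°(Mg²⁺/Mg) = E°(cathode) − E°cell = +0.16 − (+2.52) = −2.36 V.

−2.36 V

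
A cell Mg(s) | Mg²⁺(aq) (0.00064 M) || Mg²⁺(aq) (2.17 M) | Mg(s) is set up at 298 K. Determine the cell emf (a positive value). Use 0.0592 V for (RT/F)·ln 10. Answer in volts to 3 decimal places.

0.104 V

For a concentration cell E°cell = 0, since both electrodes use the same couple.
The compartment with the higher Mg²⁺(aq) concentration (2.17 M) acts as the cathode; ions are reduced there and produced at the dilute (0.00064 M) anode.
With n = 2, Ecell = −(0.0592/2)·log([dilute]/[conc]) = −(0.0592/2)·log(0.00064/2.17) = +0.104 V.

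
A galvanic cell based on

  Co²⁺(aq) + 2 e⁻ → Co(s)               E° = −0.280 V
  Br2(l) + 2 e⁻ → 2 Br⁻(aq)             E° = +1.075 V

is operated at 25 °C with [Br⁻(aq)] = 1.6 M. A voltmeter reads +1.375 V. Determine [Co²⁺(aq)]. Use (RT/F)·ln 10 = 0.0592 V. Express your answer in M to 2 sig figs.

0.082 M

With Br₂/Br⁻ at the cathode and Co²⁺/Co at the anode, E°cell = +1.075 − (−0.280) = +1.355 V (n = 2).
Rearranging E = E° − (0.0592/n)·log Q gives log Q = 2(+1.355 − (+1.375))/0.0592 = −0.676.
The balanced reaction is Br2(l) + Co(s) → 2 Br⁻(aq) + Co²⁺(aq), so Q = [Br⁻(aq)]^2·[Co²⁺(aq)].
Solving for the unknown gives log [Co²⁺(aq)] = −1.084, so [Co²⁺(aq)] ≈ 0.082 M.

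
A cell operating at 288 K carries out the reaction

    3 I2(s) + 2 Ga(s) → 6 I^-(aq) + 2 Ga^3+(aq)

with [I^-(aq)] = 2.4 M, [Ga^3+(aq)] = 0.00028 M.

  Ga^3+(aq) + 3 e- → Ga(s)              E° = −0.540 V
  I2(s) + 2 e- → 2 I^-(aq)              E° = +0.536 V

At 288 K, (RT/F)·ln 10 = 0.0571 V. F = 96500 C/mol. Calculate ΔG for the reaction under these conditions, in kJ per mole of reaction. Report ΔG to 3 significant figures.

E°cell = +0.536 − (−0.540) = +1.076 V; the balanced reaction transfers n = 6 electrons.
Q = [I^-(aq)]^6·[Ga^3+(aq)]^2 = 1.5×10^−5, so log Q = −4.824 and E = +1.076 − (0.0571/6)(−4.824) = +1.1219 V.
Then ΔG = −nFE = −6 × 96500 × +1.1219 J/mol = −650 kJ/mol.

−650 kJ/mol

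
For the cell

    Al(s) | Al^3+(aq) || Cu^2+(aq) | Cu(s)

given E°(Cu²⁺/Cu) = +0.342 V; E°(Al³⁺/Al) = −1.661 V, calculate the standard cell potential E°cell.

+2.003 V

By convention the left-hand electrode in cell notation is the anode (oxidation) and the right-hand electrode is the cathode (reduction).
E°cell = E°(right) − E°(left) = +0.342 − (−1.661) = +2.003 V.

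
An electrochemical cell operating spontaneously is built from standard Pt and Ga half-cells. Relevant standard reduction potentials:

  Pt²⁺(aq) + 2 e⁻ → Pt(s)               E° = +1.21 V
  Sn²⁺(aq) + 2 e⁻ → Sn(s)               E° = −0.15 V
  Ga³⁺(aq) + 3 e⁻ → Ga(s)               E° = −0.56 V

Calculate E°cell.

The Pt²⁺/Pt couple has the higher E°, so Pt ion is reduced (cathode) and Ga is oxidized (anode).
E°cell = E°(cathode) − E°(anode) = +1.21 − (−0.56) = +1.77 V.

+1.77 V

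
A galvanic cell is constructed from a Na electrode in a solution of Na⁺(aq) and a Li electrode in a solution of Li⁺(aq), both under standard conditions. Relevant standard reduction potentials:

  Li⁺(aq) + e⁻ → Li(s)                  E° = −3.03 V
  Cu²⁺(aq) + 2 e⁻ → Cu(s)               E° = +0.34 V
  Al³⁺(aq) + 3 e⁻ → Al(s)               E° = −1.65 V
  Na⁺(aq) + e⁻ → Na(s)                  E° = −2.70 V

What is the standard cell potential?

+0.33 V

The Na⁺/Na couple has the higher E°, so Na ion is reduced (cathode) and Li is oxidized (anode).
E°cell = E°(cathode) − E°(anode) = −2.70 − (−3.03) = +0.33 V.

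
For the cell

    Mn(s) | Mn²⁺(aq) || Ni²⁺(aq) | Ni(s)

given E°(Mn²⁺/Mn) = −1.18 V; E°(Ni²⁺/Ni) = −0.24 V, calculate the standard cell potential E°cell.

By convention the left-hand electrode in cell notation is the anode (oxidation) and the right-hand electrode is the cathode (reduction).
E°cell = E°(right) − E°(left) = −0.24 − (−1.18) = +0.94 V.

+0.94 V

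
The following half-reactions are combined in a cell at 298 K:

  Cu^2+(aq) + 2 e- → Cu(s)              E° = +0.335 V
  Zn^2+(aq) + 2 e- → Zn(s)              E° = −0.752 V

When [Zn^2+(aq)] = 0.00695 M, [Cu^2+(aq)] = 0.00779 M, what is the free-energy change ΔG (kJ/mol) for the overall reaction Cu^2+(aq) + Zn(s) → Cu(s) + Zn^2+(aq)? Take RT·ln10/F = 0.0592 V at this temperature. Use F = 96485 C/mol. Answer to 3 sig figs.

−210 kJ/mol

The standard cell potential is +0.335 − (−0.752) = +1.087 V, with n = 2 electrons in the balanced equation.
The reaction quotient is [Zn^2+(aq)] / [Cu^2+(aq)] = 0.892; by Nernst, E = +1.087 − (0.0592/2)(−0.050) = +1.0885 V.
Finally ΔG = −nFE = −(2)(96485 C/mol)(+1.0885 V) = −210 kJ/mol.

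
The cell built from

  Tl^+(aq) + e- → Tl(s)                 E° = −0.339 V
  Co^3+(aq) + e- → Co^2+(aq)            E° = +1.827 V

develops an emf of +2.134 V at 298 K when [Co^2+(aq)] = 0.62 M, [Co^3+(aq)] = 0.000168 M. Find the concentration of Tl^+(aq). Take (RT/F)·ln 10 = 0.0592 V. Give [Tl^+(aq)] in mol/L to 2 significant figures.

0.00094 M

The Co³⁺/Co²⁺ couple has the larger reduction potential, so it is the cathode: E°cell = +1.827 − (−0.339) = +2.166 V and n = 1.
Since E = E° − (0.0592/n)·log Q, log Q = n(E° − E)/0.0592 = 0.541.
Balancing electrons gives Co^3+(aq) + Tl(s) → Co^2+(aq) + Tl^+(aq); thus Q = ([Co^2+(aq)]·[Tl^+(aq)]) / [Co^3+(aq)].
Solving for the unknown gives log [Tl^+(aq)] = −3.026, so [Tl^+(aq)] ≈ 0.00094 M.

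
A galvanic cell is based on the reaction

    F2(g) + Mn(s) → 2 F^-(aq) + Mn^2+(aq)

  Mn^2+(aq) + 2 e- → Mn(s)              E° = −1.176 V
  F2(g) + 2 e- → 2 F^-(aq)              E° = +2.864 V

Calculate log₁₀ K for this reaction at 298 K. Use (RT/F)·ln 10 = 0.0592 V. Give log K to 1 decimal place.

log K = 136.5

The F₂/F⁻ couple is reduced (cathode); E°cell = +2.864 − (−1.176) = +4.040 V with n = 2.
At equilibrium E = 0, so log K = nE°cell / 0.0592 = (2)(+4.040) / 0.0592 = 136.5.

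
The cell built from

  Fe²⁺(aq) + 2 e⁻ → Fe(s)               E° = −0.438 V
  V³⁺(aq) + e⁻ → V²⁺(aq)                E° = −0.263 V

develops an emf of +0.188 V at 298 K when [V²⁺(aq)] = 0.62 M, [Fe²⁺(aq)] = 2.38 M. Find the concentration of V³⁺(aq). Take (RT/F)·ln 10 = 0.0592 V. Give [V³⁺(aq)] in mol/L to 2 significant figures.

1.6 M

With V³⁺/V²⁺ at the cathode and Fe²⁺/Fe at the anode, E°cell = −0.263 − (−0.438) = +0.175 V (n = 2).
From the Nernst equation, log Q = n(E° − E)/0.0592 = 2·(+0.175 − (+0.188))/0.0592 = −0.439.
Balancing electrons gives 2 V³⁺(aq) + Fe(s) → 2 V²⁺(aq) + Fe²⁺(aq); thus Q = ([V²⁺(aq)]^2·[Fe²⁺(aq)]) / [V³⁺(aq)]^2.
Solving for the unknown gives log [V³⁺(aq)] = 0.200, so [V³⁺(aq)] ≈ 1.6 M.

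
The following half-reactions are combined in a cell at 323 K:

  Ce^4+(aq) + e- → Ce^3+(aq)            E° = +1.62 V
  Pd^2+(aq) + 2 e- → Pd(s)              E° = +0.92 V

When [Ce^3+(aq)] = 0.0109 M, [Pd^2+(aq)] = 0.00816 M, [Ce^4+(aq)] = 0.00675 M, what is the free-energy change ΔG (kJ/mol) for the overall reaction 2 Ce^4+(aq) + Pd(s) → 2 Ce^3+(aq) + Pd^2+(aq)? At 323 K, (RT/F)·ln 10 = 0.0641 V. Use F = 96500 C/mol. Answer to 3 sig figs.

−145 kJ/mol

E°cell = +1.62 − (+0.92) = +0.70 V; the balanced reaction transfers n = 2 electrons.
The reaction quotient is ([Ce^3+(aq)]^2·[Pd^2+(aq)]) / [Ce^4+(aq)]^2 = 0.0213; by Nernst, E = +0.70 − (0.0641/2)(−1.672) = +0.7536 V.
Then ΔG = −nFE = −2 × 96500 × +0.7536 J/mol = −145 kJ/mol.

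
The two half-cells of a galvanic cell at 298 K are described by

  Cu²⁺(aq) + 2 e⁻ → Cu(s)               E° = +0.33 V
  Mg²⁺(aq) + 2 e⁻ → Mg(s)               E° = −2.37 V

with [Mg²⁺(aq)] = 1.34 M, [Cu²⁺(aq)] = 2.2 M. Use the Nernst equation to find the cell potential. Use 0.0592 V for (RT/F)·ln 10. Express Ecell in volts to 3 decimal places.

+2.706 V

The Cu²⁺/Cu couple has the more positive E°, so it is the cathode; Mg²⁺/Mg is the anode.
E°cell = E°cat − E°an = +0.33 − (−2.37) = +2.70 V; n = 2.
For the overall reaction Cu²⁺(aq) + Mg(s) → Cu(s) + Mg²⁺(aq), Q = [Mg²⁺(aq)] / [Cu²⁺(aq)] = 0.609, giving log Q = −0.215.
Applying E = E° − (RT ln10/nF)·log Q gives +2.70 − (0.0592/2)(−0.215) = +2.706 V.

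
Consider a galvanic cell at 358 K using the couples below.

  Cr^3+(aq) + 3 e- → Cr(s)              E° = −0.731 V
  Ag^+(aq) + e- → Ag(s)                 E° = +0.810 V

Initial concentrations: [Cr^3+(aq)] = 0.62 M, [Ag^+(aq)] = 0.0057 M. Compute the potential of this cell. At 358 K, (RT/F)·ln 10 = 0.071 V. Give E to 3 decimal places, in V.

The Ag⁺/Ag couple has the more positive E°, so it is the cathode; Cr³⁺/Cr is the anode.
E°cell = +0.810 − (−0.731) = +1.541 V, with n = 3 electrons transferred.
For the overall reaction 3 Ag^+(aq) + Cr(s) → 3 Ag(s) + Cr^3+(aq), Q = [Cr^3+(aq)] / [Ag^+(aq)]^3 = 3.35×10^6, giving log Q = 6.525.
Applying E = E° − (RT ln10/nF)·log Q gives +1.541 − (0.071/3)(6.525) = +1.387 V.

+1.387 V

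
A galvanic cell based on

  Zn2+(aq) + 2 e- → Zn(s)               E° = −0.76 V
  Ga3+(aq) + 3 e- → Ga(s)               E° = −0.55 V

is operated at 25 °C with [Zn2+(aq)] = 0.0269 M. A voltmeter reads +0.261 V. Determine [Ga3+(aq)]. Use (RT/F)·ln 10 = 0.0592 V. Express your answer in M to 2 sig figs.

With Ga³⁺/Ga at the cathode and Zn²⁺/Zn at the anode, E°cell = −0.55 − (−0.76) = +0.21 V (n = 6).
From the Nernst equation, log Q = n(E° − E)/0.0592 = 6·(+0.21 − (+0.261))/0.0592 = −5.169.
The balanced reaction is 2 Ga3+(aq) + 3 Zn(s) → 2 Ga(s) + 3 Zn2+(aq), so Q = [Zn2+(aq)]^3 / [Ga3+(aq)]^2.
Substituting the known concentrations and solving, log [Ga3+(aq)] = 0.229 and [Ga3+(aq)] = 1.7 M.

1.7 M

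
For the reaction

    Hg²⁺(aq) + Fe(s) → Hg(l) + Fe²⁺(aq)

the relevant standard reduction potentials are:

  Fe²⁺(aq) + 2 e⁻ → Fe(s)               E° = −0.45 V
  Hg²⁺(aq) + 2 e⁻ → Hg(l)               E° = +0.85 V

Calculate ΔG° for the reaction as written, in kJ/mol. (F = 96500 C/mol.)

In the reaction as written Hg²⁺(aq) is reduced, so the Hg²⁺/Hg couple is the cathode and Fe²⁺/Fe is the anode.
E°cell = +0.85 − (−0.45) = +1.30 V; balancing electrons gives n = 2.
ΔG° = −nFE°cell = −(2)(96500)(+1.30) J/mol = −251 kJ/mol.

−251 kJ/mol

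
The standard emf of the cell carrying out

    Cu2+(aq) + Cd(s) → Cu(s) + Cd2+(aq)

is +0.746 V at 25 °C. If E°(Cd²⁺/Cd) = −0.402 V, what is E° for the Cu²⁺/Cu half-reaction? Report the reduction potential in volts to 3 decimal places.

In the reaction as written the Cu²⁺/Cu couple is reduced (cathode) and Cd²⁺/Cd is oxidized (anode), so E°cell = E°(Cu²⁺/Cu) − E°(Cd²⁺/Cd).
E°(Cu²⁺/Cu) = E°cell + E°(anode) = +0.746 + (−0.402) = +0.344 V.

+0.344 V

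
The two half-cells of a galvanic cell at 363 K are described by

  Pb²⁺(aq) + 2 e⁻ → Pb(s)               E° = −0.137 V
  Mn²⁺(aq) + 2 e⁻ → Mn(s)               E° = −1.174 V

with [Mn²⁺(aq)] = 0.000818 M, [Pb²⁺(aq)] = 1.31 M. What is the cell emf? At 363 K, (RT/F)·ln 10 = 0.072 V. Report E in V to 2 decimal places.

Since E°(Pb²⁺/Pb) > E°(Mn²⁺/Mn), Pb²⁺/Pb serves as the cathode.
E°cell = E°cat − E°an = −0.137 − (−1.174) = +1.037 V; n = 2.
Balancing gives Pb²⁺(aq) + Mn(s) → Pb(s) + Mn²⁺(aq); hence Q = [Mn²⁺(aq)] / [Pb²⁺(aq)] = 0.000624 (log Q = −3.205).
E = E° − (0.072/n)·log Q = +1.037 − (0.072/2)(−3.205) = +1.15 V.

+1.15 V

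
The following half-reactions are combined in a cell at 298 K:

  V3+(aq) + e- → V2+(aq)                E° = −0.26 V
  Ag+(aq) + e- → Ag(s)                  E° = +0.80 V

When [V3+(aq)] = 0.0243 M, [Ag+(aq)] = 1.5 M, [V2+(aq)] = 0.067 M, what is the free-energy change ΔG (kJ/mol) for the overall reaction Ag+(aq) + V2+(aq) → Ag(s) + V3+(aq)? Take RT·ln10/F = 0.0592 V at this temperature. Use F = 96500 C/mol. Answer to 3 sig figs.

The standard cell potential is +0.80 − (−0.26) = +1.06 V, with n = 1 electron in the balanced equation.
Here Q = [V3+(aq)] / ([Ag+(aq)]·[V2+(aq)]) = 0.242 (log Q = −0.617), giving E = +1.06 − (0.0592/1)·(−0.617) = +1.0965 V.
Then ΔG = −nFE = −1 × 96500 × +1.0965 J/mol = −106 kJ/mol.

−106 kJ/mol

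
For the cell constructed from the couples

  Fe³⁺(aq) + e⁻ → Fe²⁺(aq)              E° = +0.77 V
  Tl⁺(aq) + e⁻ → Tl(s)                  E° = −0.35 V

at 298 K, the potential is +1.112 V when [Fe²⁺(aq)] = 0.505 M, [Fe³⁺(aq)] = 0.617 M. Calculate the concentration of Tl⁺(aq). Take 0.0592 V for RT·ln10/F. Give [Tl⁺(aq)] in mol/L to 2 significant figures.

The Fe³⁺/Fe²⁺ couple has the larger reduction potential, so it is the cathode: E°cell = +0.77 − (−0.35) = +1.12 V and n = 1.
Rearranging E = E° − (0.0592/n)·log Q gives log Q = 1(+1.12 − (+1.112))/0.0592 = 0.135.
Balancing electrons gives Fe³⁺(aq) + Tl(s) → Fe²⁺(aq) + Tl⁺(aq); thus Q = ([Fe²⁺(aq)]·[Tl⁺(aq)]) / [Fe³⁺(aq)].
Solving for the unknown gives log [Tl⁺(aq)] = 0.222, so [Tl⁺(aq)] ≈ 1.7 M.

1.7 M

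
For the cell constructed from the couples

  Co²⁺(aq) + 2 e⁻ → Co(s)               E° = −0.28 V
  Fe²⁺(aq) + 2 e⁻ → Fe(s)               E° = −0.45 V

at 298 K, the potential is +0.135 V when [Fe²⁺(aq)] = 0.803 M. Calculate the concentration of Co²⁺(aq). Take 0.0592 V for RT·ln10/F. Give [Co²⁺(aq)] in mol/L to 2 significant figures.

0.053 M

With Co²⁺/Co at the cathode and Fe²⁺/Fe at the anode, E°cell = −0.28 − (−0.45) = +0.17 V (n = 2).
Rearranging E = E° − (0.0592/n)·log Q gives log Q = 2(+0.17 − (+0.135))/0.0592 = 1.182.
For Co²⁺(aq) + Fe(s) → Co(s) + Fe²⁺(aq), the reaction quotient is Q = [Fe²⁺(aq)] / [Co²⁺(aq)].
Solving for the unknown gives log [Co²⁺(aq)] = −1.277, so [Co²⁺(aq)] ≈ 0.053 M.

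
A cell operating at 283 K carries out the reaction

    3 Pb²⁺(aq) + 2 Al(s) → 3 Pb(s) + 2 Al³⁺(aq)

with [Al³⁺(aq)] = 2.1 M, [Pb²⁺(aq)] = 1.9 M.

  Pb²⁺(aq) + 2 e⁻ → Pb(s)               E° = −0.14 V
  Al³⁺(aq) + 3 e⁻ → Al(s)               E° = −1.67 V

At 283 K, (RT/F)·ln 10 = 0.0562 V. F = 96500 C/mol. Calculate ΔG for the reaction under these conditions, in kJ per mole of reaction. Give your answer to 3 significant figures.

−887 kJ/mol

With Pb²⁺/Pb reduced at the cathode, E°cell = −0.14 − (−1.67) = +1.53 V and n = 6.
Q = [Al³⁺(aq)]^2 / [Pb²⁺(aq)]^3 = 0.643, so log Q = −0.192 and E = +1.53 − (0.0562/6)(−0.192) = +1.5318 V.
Then ΔG = −nFE = −6 × 96500 × +1.5318 J/mol = −887 kJ/mol.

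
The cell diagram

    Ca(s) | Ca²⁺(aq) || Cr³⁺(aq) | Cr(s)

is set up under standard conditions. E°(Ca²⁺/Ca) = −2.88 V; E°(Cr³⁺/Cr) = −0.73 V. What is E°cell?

By convention the left-hand electrode in cell notation is the anode (oxidation) and the right-hand electrode is the cathode (reduction).
E°cell = E°(right) − E°(left) = −0.73 − (−2.88) = +2.15 V.

+2.15 V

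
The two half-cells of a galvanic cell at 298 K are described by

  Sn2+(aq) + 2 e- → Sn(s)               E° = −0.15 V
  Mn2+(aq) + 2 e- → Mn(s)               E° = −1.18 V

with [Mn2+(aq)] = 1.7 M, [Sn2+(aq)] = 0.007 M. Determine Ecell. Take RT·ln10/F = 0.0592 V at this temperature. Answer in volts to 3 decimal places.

Sn²⁺/Sn is reduced (cathode, E° = −0.15 V) and Mn²⁺/Mn is oxidized (anode).
E°cell = −0.15 − (−1.18) = +1.03 V, with n = 2 electrons transferred.
The balanced reaction is Sn2+(aq) + Mn(s) → Sn(s) + Mn2+(aq), so Q = [Mn2+(aq)] / [Sn2+(aq)] = 243 and log Q = 2.385.
By the Nernst equation, E = +1.03 − (0.0592/2)·(2.385) = +0.959 V.

+0.959 V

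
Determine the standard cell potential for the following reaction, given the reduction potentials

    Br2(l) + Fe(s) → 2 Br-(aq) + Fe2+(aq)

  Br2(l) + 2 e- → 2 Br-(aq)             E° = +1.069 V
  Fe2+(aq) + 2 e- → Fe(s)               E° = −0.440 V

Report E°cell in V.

+1.509 V

In the reaction as written, Br2(l) is reduced (cathode) and Fe2+(aq) is produced by oxidation at the anode.
E°cell = E°(cathode) − E°(anode) = +1.069 − (−0.440) = +1.509 V.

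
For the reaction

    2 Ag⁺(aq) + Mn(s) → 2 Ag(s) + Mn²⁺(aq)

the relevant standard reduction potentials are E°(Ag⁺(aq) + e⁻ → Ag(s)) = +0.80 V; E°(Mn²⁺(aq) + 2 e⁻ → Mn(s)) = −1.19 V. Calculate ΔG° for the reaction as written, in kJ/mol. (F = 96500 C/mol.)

−384 kJ/mol

In the reaction as written Ag⁺(aq) is reduced, so the Ag⁺/Ag couple is the cathode and Mn²⁺/Mn is the anode.
E°cell = +0.80 − (−1.19) = +1.99 V; balancing electrons gives n = 2.
ΔG° = −nFE°cell = −(2)(96500)(+1.99) J/mol = −384 kJ/mol.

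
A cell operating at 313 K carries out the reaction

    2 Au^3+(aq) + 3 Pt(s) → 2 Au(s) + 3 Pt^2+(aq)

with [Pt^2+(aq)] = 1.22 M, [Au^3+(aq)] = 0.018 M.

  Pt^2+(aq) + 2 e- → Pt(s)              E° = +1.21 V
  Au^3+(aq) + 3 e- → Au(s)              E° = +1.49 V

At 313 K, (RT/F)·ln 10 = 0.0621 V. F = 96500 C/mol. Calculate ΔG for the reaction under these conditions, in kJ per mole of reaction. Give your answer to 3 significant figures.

−140 kJ/mol

The standard cell potential is +1.49 − (+1.21) = +0.28 V, with n = 6 electrons in the balanced equation.
The reaction quotient is [Pt^2+(aq)]^3 / [Au^3+(aq)]^2 = 5.6×10^3; by Nernst, E = +0.28 − (0.0621/6)(3.749) = +0.2412 V.
ΔG = −nFE = −(6)(96500)(+0.2412) J/mol = −140 kJ/mol.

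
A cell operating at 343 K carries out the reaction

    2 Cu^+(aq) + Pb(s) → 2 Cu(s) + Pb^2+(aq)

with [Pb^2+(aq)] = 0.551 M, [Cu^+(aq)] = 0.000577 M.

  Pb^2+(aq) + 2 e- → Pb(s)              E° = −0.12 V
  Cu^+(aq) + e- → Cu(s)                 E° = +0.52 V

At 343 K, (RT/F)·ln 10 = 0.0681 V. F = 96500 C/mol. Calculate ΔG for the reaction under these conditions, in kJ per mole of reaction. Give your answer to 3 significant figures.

With Cu⁺/Cu reduced at the cathode, E°cell = +0.52 − (−0.12) = +0.64 V and n = 2.
Q = [Pb^2+(aq)] / [Cu^+(aq)]^2 = 1.66×10^6, so log Q = 6.219 and E = +0.64 − (0.0681/2)(6.219) = +0.4282 V.
Then ΔG = −nFE = −2 × 96500 × +0.4282 J/mol = −82.6 kJ/mol.

−82.6 kJ/mol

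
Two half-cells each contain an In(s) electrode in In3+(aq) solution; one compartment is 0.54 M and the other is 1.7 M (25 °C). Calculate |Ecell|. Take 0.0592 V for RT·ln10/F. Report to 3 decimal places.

For a concentration cell E°cell = 0, since both electrodes use the same couple.
The compartment with the higher In3+(aq) concentration (1.7 M) acts as the cathode; ions are reduced there and produced at the dilute (0.54 M) anode.
With n = 3, Ecell = −(0.0592/3)·log([dilute]/[conc]) = −(0.0592/3)·log(0.54/1.7) = +0.010 V.

0.010 V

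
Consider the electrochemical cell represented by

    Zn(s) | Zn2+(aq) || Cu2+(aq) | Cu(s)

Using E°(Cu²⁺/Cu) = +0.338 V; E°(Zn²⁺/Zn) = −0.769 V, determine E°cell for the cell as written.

+1.107 V

By convention the left-hand electrode in cell notation is the anode (oxidation) and the right-hand electrode is the cathode (reduction).
E°cell = E°(right) − E°(left) = +0.338 − (−0.769) = +1.107 V.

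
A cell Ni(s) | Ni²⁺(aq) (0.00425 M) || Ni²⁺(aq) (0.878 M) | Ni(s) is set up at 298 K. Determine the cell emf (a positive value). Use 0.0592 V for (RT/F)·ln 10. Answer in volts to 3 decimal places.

0.069 V

For a concentration cell E°cell = 0, since both electrodes use the same couple.
The compartment with the higher Ni²⁺(aq) concentration (0.878 M) acts as the cathode; ions are reduced there and produced at the dilute (0.00425 M) anode.
With n = 2, Ecell = −(0.0592/2)·log([dilute]/[conc]) = −(0.0592/2)·log(0.00425/0.878) = +0.069 V.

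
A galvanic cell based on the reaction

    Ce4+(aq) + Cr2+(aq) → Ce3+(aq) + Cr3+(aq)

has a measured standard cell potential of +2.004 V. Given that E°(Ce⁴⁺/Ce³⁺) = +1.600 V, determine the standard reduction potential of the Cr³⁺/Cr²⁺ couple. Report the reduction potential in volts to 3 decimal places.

−0.404 V

In the reaction as written the Ce⁴⁺/Ce³⁺ couple is reduced (cathode) and Cr³⁺/Cr²⁺ is oxidized (anode), so E°cell = E°(Ce⁴⁺/Ce³⁺) − E°(Cr³⁺/Cr²⁺).
E°(Cr³⁺/Cr²⁺) = E°(cathode) − E°cell = +1.600 − (+2.004) = −0.404 V.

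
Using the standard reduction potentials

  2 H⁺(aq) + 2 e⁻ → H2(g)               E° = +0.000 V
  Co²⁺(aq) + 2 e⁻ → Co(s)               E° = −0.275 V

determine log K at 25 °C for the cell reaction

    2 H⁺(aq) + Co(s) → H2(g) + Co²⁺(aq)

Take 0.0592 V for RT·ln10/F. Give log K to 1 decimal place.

log K = 9.3

The 2H⁺/H₂ couple is reduced (cathode); E°cell = +0.000 − (−0.275) = +0.275 V with n = 2.
At equilibrium E = 0, so log K = nE°cell / 0.0592 = (2)(+0.275) / 0.0592 = 9.3.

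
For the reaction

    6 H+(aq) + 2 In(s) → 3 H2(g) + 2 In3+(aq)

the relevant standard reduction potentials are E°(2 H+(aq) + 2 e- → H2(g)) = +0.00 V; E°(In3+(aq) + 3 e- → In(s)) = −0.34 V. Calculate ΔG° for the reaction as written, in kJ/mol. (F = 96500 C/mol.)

−197 kJ/mol

In the reaction as written H+(aq) is reduced, so the 2H⁺/H₂ couple is the cathode and In³⁺/In is the anode.
E°cell = +0.00 − (−0.34) = +0.34 V; balancing electrons gives n = 6.
ΔG° = −nFE°cell = −(6)(96500)(+0.34) J/mol = −197 kJ/mol.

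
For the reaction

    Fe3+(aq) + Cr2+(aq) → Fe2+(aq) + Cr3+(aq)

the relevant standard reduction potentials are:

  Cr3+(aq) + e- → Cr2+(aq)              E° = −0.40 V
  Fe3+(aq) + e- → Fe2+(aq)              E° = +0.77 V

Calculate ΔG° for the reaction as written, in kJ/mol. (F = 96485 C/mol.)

In the reaction as written Fe3+(aq) is reduced, so the Fe³⁺/Fe²⁺ couple is the cathode and Cr³⁺/Cr²⁺ is the anode.
E°cell = +0.77 − (−0.40) = +1.17 V; balancing electrons gives n = 1.
ΔG° = −nFE°cell = −(1)(96485)(+1.17) J/mol = −113 kJ/mol.

−113 kJ/mol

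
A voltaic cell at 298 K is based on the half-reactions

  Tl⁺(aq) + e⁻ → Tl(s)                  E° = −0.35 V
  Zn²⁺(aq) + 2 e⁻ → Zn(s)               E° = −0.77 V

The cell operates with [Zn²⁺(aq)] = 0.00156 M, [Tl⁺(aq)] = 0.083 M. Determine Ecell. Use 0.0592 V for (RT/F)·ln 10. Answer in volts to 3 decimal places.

+0.439 V

Tl⁺/Tl is reduced (cathode, E° = −0.35 V) and Zn²⁺/Zn is oxidized (anode).
E°cell = E°cat − E°an = −0.35 − (−0.77) = +0.42 V; n = 2.
For the overall reaction 2 Tl⁺(aq) + Zn(s) → 2 Tl(s) + Zn²⁺(aq), Q = [Zn²⁺(aq)] / [Tl⁺(aq)]^2 = 0.226, giving log Q = −0.645.
E = E° − (0.0592/n)·log Q = +0.42 − (0.0592/2)(−0.645) = +0.439 V.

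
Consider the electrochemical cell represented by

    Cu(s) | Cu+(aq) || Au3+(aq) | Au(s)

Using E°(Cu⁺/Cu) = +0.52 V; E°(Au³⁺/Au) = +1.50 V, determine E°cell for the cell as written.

By convention the left-hand electrode in cell notation is the anode (oxidation) and the right-hand electrode is the cathode (reduction).
E°cell = E°(right) − E°(left) = +1.50 − (+0.52) = +0.98 V.

+0.98 V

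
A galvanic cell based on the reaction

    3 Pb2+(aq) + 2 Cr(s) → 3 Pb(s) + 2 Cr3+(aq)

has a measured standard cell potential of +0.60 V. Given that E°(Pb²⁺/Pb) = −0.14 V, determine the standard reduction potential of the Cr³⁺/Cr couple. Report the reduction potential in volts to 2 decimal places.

−0.74 V

In the reaction as written the Pb²⁺/Pb couple is reduced (cathode) and Cr³⁺/Cr is oxidized (anode), so E°cell = E°(Pb²⁺/Pb) − E°(Cr³⁺/Cr).
E°(Cr³⁺/Cr) = E°(cathode) − E°cell = −0.14 − (+0.60) = −0.74 V.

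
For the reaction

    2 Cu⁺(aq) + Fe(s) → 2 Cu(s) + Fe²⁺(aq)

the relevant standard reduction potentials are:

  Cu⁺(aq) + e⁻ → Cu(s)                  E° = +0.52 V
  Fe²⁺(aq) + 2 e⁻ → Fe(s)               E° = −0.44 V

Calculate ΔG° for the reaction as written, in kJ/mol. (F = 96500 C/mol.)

In the reaction as written Cu⁺(aq) is reduced, so the Cu⁺/Cu couple is the cathode and Fe²⁺/Fe is the anode.
E°cell = +0.52 − (−0.44) = +0.96 V; balancing electrons gives n = 2.
ΔG° = −nFE°cell = −(2)(96500)(+0.96) J/mol = −185 kJ/mol.

−185 kJ/mol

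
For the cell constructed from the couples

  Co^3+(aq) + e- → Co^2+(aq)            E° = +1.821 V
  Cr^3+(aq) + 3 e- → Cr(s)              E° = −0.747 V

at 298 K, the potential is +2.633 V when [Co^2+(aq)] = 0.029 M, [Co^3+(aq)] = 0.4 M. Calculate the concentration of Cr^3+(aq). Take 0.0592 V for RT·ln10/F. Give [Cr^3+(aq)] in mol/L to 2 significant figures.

With Co³⁺/Co²⁺ at the cathode and Cr³⁺/Cr at the anode, E°cell = +1.821 − (−0.747) = +2.568 V (n = 3).
Rearranging E = E° − (0.0592/n)·log Q gives log Q = 3(+2.568 − (+2.633))/0.0592 = −3.294.
Balancing electrons gives 3 Co^3+(aq) + Cr(s) → 3 Co^2+(aq) + Cr^3+(aq); thus Q = ([Co^2+(aq)]^3·[Cr^3+(aq)]) / [Co^3+(aq)]^3.
Solving for the unknown gives log [Cr^3+(aq)] = 0.125, so [Cr^3+(aq)] ≈ 1.3 M.

1.3 M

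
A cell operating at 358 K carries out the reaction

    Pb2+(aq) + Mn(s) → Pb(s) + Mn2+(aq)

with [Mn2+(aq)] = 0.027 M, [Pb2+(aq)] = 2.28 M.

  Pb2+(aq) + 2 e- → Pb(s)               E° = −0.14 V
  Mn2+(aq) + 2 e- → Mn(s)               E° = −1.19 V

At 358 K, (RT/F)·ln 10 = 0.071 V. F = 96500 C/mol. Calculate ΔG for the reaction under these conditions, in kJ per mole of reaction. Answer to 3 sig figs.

−216 kJ/mol

The standard cell potential is −0.14 − (−1.19) = +1.05 V, with n = 2 electrons in the balanced equation.
Q = [Mn2+(aq)] / [Pb2+(aq)] = 0.0118, so log Q = −1.927 and E = +1.05 − (0.071/2)(−1.927) = +1.1184 V.
Then ΔG = −nFE = −2 × 96500 × +1.1184 J/mol = −216 kJ/mol.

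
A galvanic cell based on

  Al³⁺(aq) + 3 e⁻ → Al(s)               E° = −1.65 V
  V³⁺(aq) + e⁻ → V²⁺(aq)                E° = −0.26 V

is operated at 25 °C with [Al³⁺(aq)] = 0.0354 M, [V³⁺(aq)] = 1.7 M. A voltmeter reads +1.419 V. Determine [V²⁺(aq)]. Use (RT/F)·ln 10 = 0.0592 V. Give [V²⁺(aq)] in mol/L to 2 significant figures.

The V³⁺/V²⁺ couple has the larger reduction potential, so it is the cathode: E°cell = −0.26 − (−1.65) = +1.39 V and n = 3.
Rearranging E = E° − (0.0592/n)·log Q gives log Q = 3(+1.39 − (+1.419))/0.0592 = −1.470.
For 3 V³⁺(aq) + Al(s) → 3 V²⁺(aq) + Al³⁺(aq), the reaction quotient is Q = ([V²⁺(aq)]^3·[Al³⁺(aq)]) / [V³⁺(aq)]^3.
Substituting the known concentrations and solving, log [V²⁺(aq)] = 0.224 and [V²⁺(aq)] = 1.7 M.

1.7 M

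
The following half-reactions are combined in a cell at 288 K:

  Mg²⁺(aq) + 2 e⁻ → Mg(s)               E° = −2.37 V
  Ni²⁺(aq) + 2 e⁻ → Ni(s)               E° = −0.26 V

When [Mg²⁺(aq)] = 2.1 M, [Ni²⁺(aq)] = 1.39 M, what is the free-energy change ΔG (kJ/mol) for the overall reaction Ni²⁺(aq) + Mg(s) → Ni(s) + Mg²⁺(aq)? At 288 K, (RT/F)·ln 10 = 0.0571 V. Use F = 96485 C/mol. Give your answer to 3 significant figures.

The standard cell potential is −0.26 − (−2.37) = +2.11 V, with n = 2 electrons in the balanced equation.
Here Q = [Mg²⁺(aq)] / [Ni²⁺(aq)] = 1.51 (log Q = 0.179), giving E = +2.11 − (0.0571/2)·(0.179) = +2.1049 V.
Finally ΔG = −nFE = −(2)(96485 C/mol)(+2.1049 V) = −406 kJ/mol.

−406 kJ/mol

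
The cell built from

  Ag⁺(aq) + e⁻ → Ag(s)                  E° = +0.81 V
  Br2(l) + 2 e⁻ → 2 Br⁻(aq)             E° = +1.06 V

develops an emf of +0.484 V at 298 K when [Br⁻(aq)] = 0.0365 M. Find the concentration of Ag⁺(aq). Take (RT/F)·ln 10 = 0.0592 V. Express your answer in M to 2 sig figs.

0.0031 M

With Br₂/Br⁻ at the cathode and Ag⁺/Ag at the anode, E°cell = +1.06 − (+0.81) = +0.25 V (n = 2).
Rearranging E = E° − (0.0592/n)·log Q gives log Q = 2(+0.25 − (+0.484))/0.0592 = −7.905.
For Br2(l) + 2 Ag(s) → 2 Br⁻(aq) + 2 Ag⁺(aq), the reaction quotient is Q = [Br⁻(aq)]^2·[Ag⁺(aq)]^2.
Solving for the unknown gives log [Ag⁺(aq)] = −2.515, so [Ag⁺(aq)] ≈ 0.0031 M.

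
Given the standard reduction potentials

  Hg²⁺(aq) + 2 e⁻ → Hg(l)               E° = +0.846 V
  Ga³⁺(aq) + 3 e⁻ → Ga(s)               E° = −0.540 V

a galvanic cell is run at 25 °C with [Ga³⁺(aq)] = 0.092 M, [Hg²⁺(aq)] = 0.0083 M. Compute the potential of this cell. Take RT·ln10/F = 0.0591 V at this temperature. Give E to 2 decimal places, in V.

+1.34 V

The Hg²⁺/Hg couple has the more positive E°, so it is the cathode; Ga³⁺/Ga is the anode.
E°cell = E°cat − E°an = +0.846 − (−0.540) = +1.386 V; n = 6.
The balanced reaction is 3 Hg²⁺(aq) + 2 Ga(s) → 3 Hg(l) + 2 Ga³⁺(aq), so Q = [Ga³⁺(aq)]^2 / [Hg²⁺(aq)]^3 = 1.48×10^4 and log Q = 4.170.
E = E° − (0.0591/n)·log Q = +1.386 − (0.0591/6)(4.170) = +1.34 V.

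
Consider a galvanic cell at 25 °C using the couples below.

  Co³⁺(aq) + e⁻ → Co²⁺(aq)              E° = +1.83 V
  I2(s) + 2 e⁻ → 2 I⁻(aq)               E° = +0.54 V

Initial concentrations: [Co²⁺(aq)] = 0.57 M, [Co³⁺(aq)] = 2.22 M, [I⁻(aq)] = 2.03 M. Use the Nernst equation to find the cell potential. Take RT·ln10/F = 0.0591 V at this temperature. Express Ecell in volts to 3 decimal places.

Since E°(Co³⁺/Co²⁺) > E°(I₂/I⁻), Co³⁺/Co²⁺ serves as the cathode.
E°cell = E°cat − E°an = +1.83 − (+0.54) = +1.29 V; n = 2.
Balancing gives 2 Co³⁺(aq) + 2 I⁻(aq) → 2 Co²⁺(aq) + I2(s); hence Q = [Co²⁺(aq)]^2 / ([Co³⁺(aq)]^2·[I⁻(aq)]^2) = 0.016 (log Q = −1.796).
E = E° − (0.0591/n)·log Q = +1.29 − (0.0591/2)(−1.796) = +1.343 V.

+1.343 V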